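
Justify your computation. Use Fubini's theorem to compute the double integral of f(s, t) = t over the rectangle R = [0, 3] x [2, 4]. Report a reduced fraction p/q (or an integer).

f(s, t) is a tensor product of a function of s and a function of t, and both factors are bounded continuous (hence Lebesgue integrable) on the rectangle, so Fubini's theorem applies:
  integral_R f d(m x m) = (integral_a1^b1 1 ds) * (integral_a2^b2 t dt).
Inner integral in s: integral_{0}^{3} 1 ds = (3^1 - 0^1)/1
  = 3.
Inner integral in t: integral_{2}^{4} t dt = (4^2 - 2^2)/2
  = 6.
Product: (3) * (6) = 18.

18


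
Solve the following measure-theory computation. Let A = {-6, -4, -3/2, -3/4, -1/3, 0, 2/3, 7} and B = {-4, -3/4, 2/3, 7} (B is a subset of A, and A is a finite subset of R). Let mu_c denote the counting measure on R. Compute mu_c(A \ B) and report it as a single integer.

Counting measure assigns mu_c(E) = |E| (number of elements) when E is finite. For B subset A, A \ B is the set of elements of A not in B, so |A \ B| = |A| - |B|.
|A| = 8, |B| = 4, so mu_c(A \ B) = 8 - 4 = 4.

4


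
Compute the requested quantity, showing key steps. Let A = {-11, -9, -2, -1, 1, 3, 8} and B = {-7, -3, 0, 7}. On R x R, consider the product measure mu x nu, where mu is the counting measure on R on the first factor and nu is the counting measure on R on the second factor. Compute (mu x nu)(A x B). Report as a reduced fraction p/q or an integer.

For a measurable rectangle A x B, the product measure satisfies
  (mu x nu)(A x B) = mu(A) * nu(B).
  mu(A) = 7.
  nu(B) = 4.
  (mu x nu)(A x B) = 7 * 4 = 28.

28


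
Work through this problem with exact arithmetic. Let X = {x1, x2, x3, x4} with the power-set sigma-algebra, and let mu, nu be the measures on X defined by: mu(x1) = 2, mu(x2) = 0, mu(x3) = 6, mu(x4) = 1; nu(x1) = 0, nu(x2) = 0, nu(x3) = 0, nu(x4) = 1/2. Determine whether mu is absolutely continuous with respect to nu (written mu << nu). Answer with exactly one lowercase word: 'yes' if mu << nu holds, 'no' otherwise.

mu << nu means: every nu-null measurable set is also mu-null; equivalently, for every atom x, if nu({x}) = 0 then mu({x}) = 0.
Checking each atom:
  x1: nu = 0, mu = 2 > 0 -> violates mu << nu.
  x2: nu = 0, mu = 0 -> consistent with mu << nu.
  x3: nu = 0, mu = 6 > 0 -> violates mu << nu.
  x4: nu = 1/2 > 0 -> no constraint.
The atom(s) x1, x3 violate the condition (nu = 0 but mu > 0). Therefore mu is NOT absolutely continuous w.r.t. nu.

no


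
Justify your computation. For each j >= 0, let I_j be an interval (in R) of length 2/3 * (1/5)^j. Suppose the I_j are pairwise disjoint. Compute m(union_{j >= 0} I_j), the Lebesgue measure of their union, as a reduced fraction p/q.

By countable additivity of the Lebesgue measure on pairwise disjoint measurable sets,
  m(union_{j >= 0} I_j) = sum_{j >= 0} m(I_j) = sum_{j >= 0} a * r^j,
  with a = 2/3 and r = 1/5.
Since 0 < r = 1/5 < 1, the geometric series converges:
  sum_{j >= 0} a * r^j = a / (1 - r).
  = 2/3 / (1 - 1/5)
  = 2/3 / (4/5)
  = 5/6.

5/6


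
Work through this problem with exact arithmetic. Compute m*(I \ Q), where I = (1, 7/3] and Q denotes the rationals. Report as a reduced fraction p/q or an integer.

The interval I = (1, 7/3] has m(I) = 7/3 - 1 = 4/3 (endpoints are measure-zero, so open/closed/half-open agree). Write I = (I cap Q) u (I \ Q). The rationals in I are countable, so m*(I cap Q) = 0 (cover each rational by intervals whose total length is arbitrarily small). By countable subadditivity m*(I) <= m*(I cap Q) + m*(I \ Q), hence m*(I \ Q) >= m(I) = 4/3. The reverse inequality m*(I \ Q) <= m*(I) = 4/3 is trivial since (I \ Q) is a subset of I. Therefore m*(I \ Q) = 4/3.

4/3


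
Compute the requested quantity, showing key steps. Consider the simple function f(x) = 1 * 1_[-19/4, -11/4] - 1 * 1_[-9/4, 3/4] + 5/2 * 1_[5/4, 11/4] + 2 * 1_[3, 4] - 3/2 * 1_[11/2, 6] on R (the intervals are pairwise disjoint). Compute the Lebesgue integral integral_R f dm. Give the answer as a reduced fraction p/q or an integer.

For a simple function f = sum_i c_i * 1_{A_i} with disjoint A_i,
  integral f dm = sum_i c_i * m(A_i).
Lengths of the A_i:
  m(A_1) = -11/4 - (-19/4) = 2.
  m(A_2) = 3/4 - (-9/4) = 3.
  m(A_3) = 11/4 - 5/4 = 3/2.
  m(A_4) = 4 - 3 = 1.
  m(A_5) = 6 - 11/2 = 1/2.
Contributions c_i * m(A_i):
  (1) * (2) = 2.
  (-1) * (3) = -3.
  (5/2) * (3/2) = 15/4.
  (2) * (1) = 2.
  (-3/2) * (1/2) = -3/4.
Total: 2 - 3 + 15/4 + 2 - 3/4 = 4.

4


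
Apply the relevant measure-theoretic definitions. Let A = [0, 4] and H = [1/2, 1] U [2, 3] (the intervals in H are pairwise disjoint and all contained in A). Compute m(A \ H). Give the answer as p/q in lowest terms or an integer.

The ambient interval has length m(A) = 4 - 0 = 4.
Since the holes are disjoint and sit inside A, by finite additivity
  m(H) = sum_i (b_i - a_i), and m(A \ H) = m(A) - m(H).
Computing the hole measures:
  m(H_1) = 1 - 1/2 = 1/2.
  m(H_2) = 3 - 2 = 1.
Summed: m(H) = 1/2 + 1 = 3/2.
So m(A \ H) = 4 - 3/2 = 5/2.

5/2


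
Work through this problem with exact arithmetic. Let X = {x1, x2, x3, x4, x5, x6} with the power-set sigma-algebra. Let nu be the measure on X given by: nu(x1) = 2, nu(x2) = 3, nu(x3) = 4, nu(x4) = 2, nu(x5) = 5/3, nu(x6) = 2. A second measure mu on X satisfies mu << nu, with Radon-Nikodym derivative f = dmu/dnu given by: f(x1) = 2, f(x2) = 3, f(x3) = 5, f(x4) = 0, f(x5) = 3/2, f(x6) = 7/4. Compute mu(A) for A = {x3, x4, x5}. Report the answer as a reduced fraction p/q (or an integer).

By the defining property of the Radon-Nikodym derivative, for every measurable set A,
  mu(A) = integral_A f dnu.
Since nu is a discrete measure concentrated on the atoms of X, the integral over A reduces to the sum
  mu(A) = sum_{x in A} f(x) * nu({x}).
Computing each term:
  x3: f(x3) * nu(x3) = 5 * 4 = 20.
  x4: f(x4) * nu(x4) = 0 * 2 = 0.
  x5: f(x5) * nu(x5) = 3/2 * 5/3 = 5/2.
Summing: mu(A) = 20 + 0 + 5/2 = 45/2.

45/2


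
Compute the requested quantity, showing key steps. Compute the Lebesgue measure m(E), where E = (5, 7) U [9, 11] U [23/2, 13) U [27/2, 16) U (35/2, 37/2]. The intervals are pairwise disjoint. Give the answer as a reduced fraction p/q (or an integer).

For pairwise disjoint intervals, m(union_i I_i) = sum_i m(I_i),
and m is invariant under swapping open/closed endpoints (single points have measure 0).
So m(E) = sum_i (b_i - a_i).
  I_1 has length 7 - 5 = 2.
  I_2 has length 11 - 9 = 2.
  I_3 has length 13 - 23/2 = 3/2.
  I_4 has length 16 - 27/2 = 5/2.
  I_5 has length 37/2 - 35/2 = 1.
Summing:
  m(E) = 2 + 2 + 3/2 + 5/2 + 1 = 9.

9


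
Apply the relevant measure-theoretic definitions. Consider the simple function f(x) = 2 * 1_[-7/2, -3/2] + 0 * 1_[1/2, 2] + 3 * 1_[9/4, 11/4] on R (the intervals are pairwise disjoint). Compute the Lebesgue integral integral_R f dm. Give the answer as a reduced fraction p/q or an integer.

For a simple function f = sum_i c_i * 1_{A_i} with disjoint A_i,
  integral f dm = sum_i c_i * m(A_i).
Lengths of the A_i:
  m(A_1) = -3/2 - (-7/2) = 2.
  m(A_2) = 2 - 1/2 = 3/2.
  m(A_3) = 11/4 - 9/4 = 1/2.
Contributions c_i * m(A_i):
  (2) * (2) = 4.
  (0) * (3/2) = 0.
  (3) * (1/2) = 3/2.
Total: 4 + 0 + 3/2 = 11/2.

11/2


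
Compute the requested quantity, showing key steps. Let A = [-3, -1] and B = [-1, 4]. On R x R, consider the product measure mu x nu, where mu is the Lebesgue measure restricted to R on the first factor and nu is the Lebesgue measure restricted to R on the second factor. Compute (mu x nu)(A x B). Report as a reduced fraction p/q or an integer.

For a measurable rectangle A x B, the product measure satisfies
  (mu x nu)(A x B) = mu(A) * nu(B).
  mu(A) = 2.
  nu(B) = 5.
  (mu x nu)(A x B) = 2 * 5 = 10.

10


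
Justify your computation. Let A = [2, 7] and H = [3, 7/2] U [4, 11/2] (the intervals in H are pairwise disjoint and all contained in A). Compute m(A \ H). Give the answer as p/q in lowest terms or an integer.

The ambient interval has length m(A) = 7 - 2 = 5.
Since the holes are disjoint and sit inside A, by finite additivity
  m(H) = sum_i (b_i - a_i), and m(A \ H) = m(A) - m(H).
Computing the hole measures:
  m(H_1) = 7/2 - 3 = 1/2.
  m(H_2) = 11/2 - 4 = 3/2.
Summed: m(H) = 1/2 + 3/2 = 2.
So m(A \ H) = 5 - 2 = 3.

3


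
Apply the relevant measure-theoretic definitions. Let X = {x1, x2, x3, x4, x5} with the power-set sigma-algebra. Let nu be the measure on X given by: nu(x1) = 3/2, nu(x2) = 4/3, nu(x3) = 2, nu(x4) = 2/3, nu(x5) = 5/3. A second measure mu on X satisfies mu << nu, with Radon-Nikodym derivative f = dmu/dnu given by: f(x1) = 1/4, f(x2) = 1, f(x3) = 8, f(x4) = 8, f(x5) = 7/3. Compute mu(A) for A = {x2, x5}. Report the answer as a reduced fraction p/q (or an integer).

By the defining property of the Radon-Nikodym derivative, for every measurable set A,
  mu(A) = integral_A f dnu.
Since nu is a discrete measure concentrated on the atoms of X, the integral over A reduces to the sum
  mu(A) = sum_{x in A} f(x) * nu({x}).
Computing each term:
  x2: f(x2) * nu(x2) = 1 * 4/3 = 4/3.
  x5: f(x5) * nu(x5) = 7/3 * 5/3 = 35/9.
Summing: mu(A) = 4/3 + 35/9 = 47/9.

47/9


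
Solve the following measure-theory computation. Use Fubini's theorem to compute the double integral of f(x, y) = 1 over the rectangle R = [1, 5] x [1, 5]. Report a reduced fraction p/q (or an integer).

f(x, y) is a tensor product of a function of x and a function of y, and both factors are bounded continuous (hence Lebesgue integrable) on the rectangle, so Fubini's theorem applies:
  integral_R f d(m x m) = (integral_a1^b1 1 dx) * (integral_a2^b2 1 dy).
Inner integral in x: integral_{1}^{5} 1 dx = (5^1 - 1^1)/1
  = 4.
Inner integral in y: integral_{1}^{5} 1 dy = (5^1 - 1^1)/1
  = 4.
Product: (4) * (4) = 16.

16


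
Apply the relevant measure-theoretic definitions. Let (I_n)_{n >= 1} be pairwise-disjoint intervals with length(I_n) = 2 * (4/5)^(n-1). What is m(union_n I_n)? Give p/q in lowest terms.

By countable additivity of the Lebesgue measure on pairwise disjoint measurable sets,
  m(union_{n >= 1} I_n) = sum_{n >= 1} m(I_n) = sum_{n >= 1} a * r^(n-1),
  with a = 2 and r = 4/5.
Since 0 < r = 4/5 < 1, the geometric series converges:
  sum_{n >= 1} a * r^(n-1) = a / (1 - r).
  = 2 / (1 - 4/5)
  = 2 / (1/5)
  = 10.

10


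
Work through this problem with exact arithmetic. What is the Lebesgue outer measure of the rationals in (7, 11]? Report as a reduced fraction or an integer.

E = Q cap (7, 11] is a subset of Q, which is countable. Enumerate Q = {q_1, q_2, ...}; for any eps > 0, cover q_k by the open interval (q_k - eps/2^(k+1), q_k + eps/2^(k+1)), of length eps/2^k. The total cover length is sum_{k>=1} eps/2^k = eps. Hence m*(E) <= m*(Q) <= eps for every eps > 0, and since outer measure is non-negative, m*(E) = 0.

0


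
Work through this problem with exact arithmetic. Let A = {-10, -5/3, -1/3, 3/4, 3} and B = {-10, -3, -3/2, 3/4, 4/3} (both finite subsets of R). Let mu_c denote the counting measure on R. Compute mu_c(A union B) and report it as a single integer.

Counting measure on a finite set equals cardinality. By inclusion-exclusion, |A union B| = |A| + |B| - |A cap B|.
|A| = 5, |B| = 5, |A cap B| = 2.
So mu_c(A union B) = 5 + 5 - 2 = 8.

8


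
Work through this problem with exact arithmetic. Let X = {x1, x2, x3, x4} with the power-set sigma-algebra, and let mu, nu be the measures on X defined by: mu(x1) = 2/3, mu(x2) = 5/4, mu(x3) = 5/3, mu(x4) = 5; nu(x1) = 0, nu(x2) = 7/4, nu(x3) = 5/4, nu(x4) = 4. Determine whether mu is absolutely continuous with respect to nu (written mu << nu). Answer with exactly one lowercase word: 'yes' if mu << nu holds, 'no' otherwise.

mu << nu means: every nu-null measurable set is also mu-null; equivalently, for every atom x, if nu({x}) = 0 then mu({x}) = 0.
Checking each atom:
  x1: nu = 0, mu = 2/3 > 0 -> violates mu << nu.
  x2: nu = 7/4 > 0 -> no constraint.
  x3: nu = 5/4 > 0 -> no constraint.
  x4: nu = 4 > 0 -> no constraint.
The atom(s) x1 violate the condition (nu = 0 but mu > 0). Therefore mu is NOT absolutely continuous w.r.t. nu.

no


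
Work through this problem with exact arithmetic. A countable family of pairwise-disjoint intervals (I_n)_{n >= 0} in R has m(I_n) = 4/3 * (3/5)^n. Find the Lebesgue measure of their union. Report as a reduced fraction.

By countable additivity of the Lebesgue measure on pairwise disjoint measurable sets,
  m(union_{n >= 0} I_n) = sum_{n >= 0} m(I_n) = sum_{n >= 0} a * r^n,
  with a = 4/3 and r = 3/5.
Since 0 < r = 3/5 < 1, the geometric series converges:
  sum_{n >= 0} a * r^n = a / (1 - r).
  = 4/3 / (1 - 3/5)
  = 4/3 / (2/5)
  = 10/3.

10/3


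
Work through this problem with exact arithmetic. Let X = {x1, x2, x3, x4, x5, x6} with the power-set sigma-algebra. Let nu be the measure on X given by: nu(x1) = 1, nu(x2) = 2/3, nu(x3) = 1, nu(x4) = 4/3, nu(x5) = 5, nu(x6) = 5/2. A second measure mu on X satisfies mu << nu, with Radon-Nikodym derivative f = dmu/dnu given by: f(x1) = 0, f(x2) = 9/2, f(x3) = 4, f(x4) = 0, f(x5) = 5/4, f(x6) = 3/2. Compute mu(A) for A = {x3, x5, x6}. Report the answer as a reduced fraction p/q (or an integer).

By the defining property of the Radon-Nikodym derivative, for every measurable set A,
  mu(A) = integral_A f dnu.
Since nu is a discrete measure concentrated on the atoms of X, the integral over A reduces to the sum
  mu(A) = sum_{x in A} f(x) * nu({x}).
Computing each term:
  x3: f(x3) * nu(x3) = 4 * 1 = 4.
  x5: f(x5) * nu(x5) = 5/4 * 5 = 25/4.
  x6: f(x6) * nu(x6) = 3/2 * 5/2 = 15/4.
Summing: mu(A) = 4 + 25/4 + 15/4 = 14.

14


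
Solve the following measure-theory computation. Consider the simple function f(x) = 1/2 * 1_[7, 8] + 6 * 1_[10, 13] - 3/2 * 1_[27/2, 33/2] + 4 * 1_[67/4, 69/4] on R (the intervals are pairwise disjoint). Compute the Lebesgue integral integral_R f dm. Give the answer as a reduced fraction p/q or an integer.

For a simple function f = sum_i c_i * 1_{A_i} with disjoint A_i,
  integral f dm = sum_i c_i * m(A_i).
Lengths of the A_i:
  m(A_1) = 8 - 7 = 1.
  m(A_2) = 13 - 10 = 3.
  m(A_3) = 33/2 - 27/2 = 3.
  m(A_4) = 69/4 - 67/4 = 1/2.
Contributions c_i * m(A_i):
  (1/2) * (1) = 1/2.
  (6) * (3) = 18.
  (-3/2) * (3) = -9/2.
  (4) * (1/2) = 2.
Total: 1/2 + 18 - 9/2 + 2 = 16.

16


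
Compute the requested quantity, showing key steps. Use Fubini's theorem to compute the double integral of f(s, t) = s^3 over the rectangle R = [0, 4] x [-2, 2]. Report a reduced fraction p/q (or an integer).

f(s, t) is a tensor product of a function of s and a function of t, and both factors are bounded continuous (hence Lebesgue integrable) on the rectangle, so Fubini's theorem applies:
  integral_R f d(m x m) = (integral_a1^b1 s^3 ds) * (integral_a2^b2 1 dt).
Inner integral in s: integral_{0}^{4} s^3 ds = (4^4 - 0^4)/4
  = 64.
Inner integral in t: integral_{-2}^{2} 1 dt = (2^1 - (-2)^1)/1
  = 4.
Product: (64) * (4) = 256.

256


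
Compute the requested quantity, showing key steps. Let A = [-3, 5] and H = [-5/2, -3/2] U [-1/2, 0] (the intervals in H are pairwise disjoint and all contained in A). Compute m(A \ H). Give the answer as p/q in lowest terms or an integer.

The ambient interval has length m(A) = 5 - (-3) = 8.
Since the holes are disjoint and sit inside A, by finite additivity
  m(H) = sum_i (b_i - a_i), and m(A \ H) = m(A) - m(H).
Computing the hole measures:
  m(H_1) = -3/2 - (-5/2) = 1.
  m(H_2) = 0 - (-1/2) = 1/2.
Summed: m(H) = 1 + 1/2 = 3/2.
So m(A \ H) = 8 - 3/2 = 13/2.

13/2


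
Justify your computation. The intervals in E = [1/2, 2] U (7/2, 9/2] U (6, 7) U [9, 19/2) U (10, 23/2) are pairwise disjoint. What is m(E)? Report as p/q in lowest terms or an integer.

For pairwise disjoint intervals, m(union_i I_i) = sum_i m(I_i),
and m is invariant under swapping open/closed endpoints (single points have measure 0).
So m(E) = sum_i (b_i - a_i).
  I_1 has length 2 - 1/2 = 3/2.
  I_2 has length 9/2 - 7/2 = 1.
  I_3 has length 7 - 6 = 1.
  I_4 has length 19/2 - 9 = 1/2.
  I_5 has length 23/2 - 10 = 3/2.
Summing:
  m(E) = 3/2 + 1 + 1 + 1/2 + 3/2 = 11/2.

11/2


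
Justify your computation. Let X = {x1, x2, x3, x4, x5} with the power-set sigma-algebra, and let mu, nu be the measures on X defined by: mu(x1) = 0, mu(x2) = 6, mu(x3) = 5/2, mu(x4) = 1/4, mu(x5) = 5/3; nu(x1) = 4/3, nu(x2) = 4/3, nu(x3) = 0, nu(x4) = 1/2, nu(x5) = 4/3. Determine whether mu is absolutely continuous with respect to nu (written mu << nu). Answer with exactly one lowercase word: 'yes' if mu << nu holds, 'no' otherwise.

mu << nu means: every nu-null measurable set is also mu-null; equivalently, for every atom x, if nu({x}) = 0 then mu({x}) = 0.
Checking each atom:
  x1: nu = 4/3 > 0 -> no constraint.
  x2: nu = 4/3 > 0 -> no constraint.
  x3: nu = 0, mu = 5/2 > 0 -> violates mu << nu.
  x4: nu = 1/2 > 0 -> no constraint.
  x5: nu = 4/3 > 0 -> no constraint.
The atom(s) x3 violate the condition (nu = 0 but mu > 0). Therefore mu is NOT absolutely continuous w.r.t. nu.

no


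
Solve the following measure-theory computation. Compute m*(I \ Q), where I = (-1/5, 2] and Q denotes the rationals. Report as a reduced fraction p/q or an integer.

The interval I = (-1/5, 2] has m(I) = 2 - (-1/5) = 11/5 (endpoints are measure-zero, so open/closed/half-open agree). Write I = (I cap Q) u (I \ Q). The rationals in I are countable, so m*(I cap Q) = 0 (cover each rational by intervals whose total length is arbitrarily small). By countable subadditivity m*(I) <= m*(I cap Q) + m*(I \ Q), hence m*(I \ Q) >= m(I) = 11/5. The reverse inequality m*(I \ Q) <= m*(I) = 11/5 is trivial since (I \ Q) is a subset of I. Therefore m*(I \ Q) = 11/5.

11/5


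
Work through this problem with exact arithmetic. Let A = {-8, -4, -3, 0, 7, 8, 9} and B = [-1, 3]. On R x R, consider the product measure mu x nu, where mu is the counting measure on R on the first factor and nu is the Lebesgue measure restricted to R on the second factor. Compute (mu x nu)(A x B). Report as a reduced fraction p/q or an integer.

For a measurable rectangle A x B, the product measure satisfies
  (mu x nu)(A x B) = mu(A) * nu(B).
  mu(A) = 7.
  nu(B) = 4.
  (mu x nu)(A x B) = 7 * 4 = 28.

28


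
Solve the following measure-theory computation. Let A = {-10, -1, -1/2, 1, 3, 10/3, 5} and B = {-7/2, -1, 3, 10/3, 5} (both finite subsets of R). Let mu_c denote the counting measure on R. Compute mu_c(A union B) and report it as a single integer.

Counting measure on a finite set equals cardinality. By inclusion-exclusion, |A union B| = |A| + |B| - |A cap B|.
|A| = 7, |B| = 5, |A cap B| = 4.
So mu_c(A union B) = 7 + 5 - 4 = 8.

8


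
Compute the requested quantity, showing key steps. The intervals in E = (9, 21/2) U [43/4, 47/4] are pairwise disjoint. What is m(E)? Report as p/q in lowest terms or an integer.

For pairwise disjoint intervals, m(union_i I_i) = sum_i m(I_i),
and m is invariant under swapping open/closed endpoints (single points have measure 0).
So m(E) = sum_i (b_i - a_i).
  I_1 has length 21/2 - 9 = 3/2.
  I_2 has length 47/4 - 43/4 = 1.
Summing:
  m(E) = 3/2 + 1 = 5/2.

5/2


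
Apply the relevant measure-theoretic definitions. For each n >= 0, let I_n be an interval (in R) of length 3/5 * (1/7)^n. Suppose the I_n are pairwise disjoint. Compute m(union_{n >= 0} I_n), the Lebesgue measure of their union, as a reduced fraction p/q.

By countable additivity of the Lebesgue measure on pairwise disjoint measurable sets,
  m(union_{n >= 0} I_n) = sum_{n >= 0} m(I_n) = sum_{n >= 0} a * r^n,
  with a = 3/5 and r = 1/7.
Since 0 < r = 1/7 < 1, the geometric series converges:
  sum_{n >= 0} a * r^n = a / (1 - r).
  = 3/5 / (1 - 1/7)
  = 3/5 / (6/7)
  = 7/10.

7/10


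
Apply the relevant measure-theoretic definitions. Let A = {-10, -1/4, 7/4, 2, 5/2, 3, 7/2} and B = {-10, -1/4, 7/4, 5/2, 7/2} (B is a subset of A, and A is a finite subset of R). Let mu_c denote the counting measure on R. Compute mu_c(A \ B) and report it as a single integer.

Counting measure assigns mu_c(E) = |E| (number of elements) when E is finite. For B subset A, A \ B is the set of elements of A not in B, so |A \ B| = |A| - |B|.
|A| = 7, |B| = 5, so mu_c(A \ B) = 7 - 5 = 2.

2


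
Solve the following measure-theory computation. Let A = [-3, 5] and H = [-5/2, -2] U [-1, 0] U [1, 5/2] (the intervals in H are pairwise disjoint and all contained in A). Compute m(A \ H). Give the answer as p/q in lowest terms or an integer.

The ambient interval has length m(A) = 5 - (-3) = 8.
Since the holes are disjoint and sit inside A, by finite additivity
  m(H) = sum_i (b_i - a_i), and m(A \ H) = m(A) - m(H).
Computing the hole measures:
  m(H_1) = -2 - (-5/2) = 1/2.
  m(H_2) = 0 - (-1) = 1.
  m(H_3) = 5/2 - 1 = 3/2.
Summed: m(H) = 1/2 + 1 + 3/2 = 3.
So m(A \ H) = 8 - 3 = 5.

5


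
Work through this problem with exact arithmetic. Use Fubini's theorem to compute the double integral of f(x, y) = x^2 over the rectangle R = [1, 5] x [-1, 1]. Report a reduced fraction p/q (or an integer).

f(x, y) is a tensor product of a function of x and a function of y, and both factors are bounded continuous (hence Lebesgue integrable) on the rectangle, so Fubini's theorem applies:
  integral_R f d(m x m) = (integral_a1^b1 x^2 dx) * (integral_a2^b2 1 dy).
Inner integral in x: integral_{1}^{5} x^2 dx = (5^3 - 1^3)/3
  = 124/3.
Inner integral in y: integral_{-1}^{1} 1 dy = (1^1 - (-1)^1)/1
  = 2.
Product: (124/3) * (2) = 248/3.

248/3


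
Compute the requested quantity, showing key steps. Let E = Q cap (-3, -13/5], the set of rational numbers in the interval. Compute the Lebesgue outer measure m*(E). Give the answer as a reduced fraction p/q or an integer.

Q cap (-3, -13/5] is countable; list its elements as q_1, q_2, ... . Fix eps > 0 and cover the k-th point by an interval of length eps * 2^(-k). The cover has total length eps * sum_{k>=1} 2^(-k) = eps, so by definition of outer measure m*(Q cap (-3, -13/5]) <= eps. Since eps was arbitrary and m* >= 0, the outer measure is 0.

0


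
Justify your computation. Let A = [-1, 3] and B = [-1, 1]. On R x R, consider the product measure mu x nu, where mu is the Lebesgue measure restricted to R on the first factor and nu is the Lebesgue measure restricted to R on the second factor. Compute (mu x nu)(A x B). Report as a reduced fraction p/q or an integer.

For a measurable rectangle A x B, the product measure satisfies
  (mu x nu)(A x B) = mu(A) * nu(B).
  mu(A) = 4.
  nu(B) = 2.
  (mu x nu)(A x B) = 4 * 2 = 8.

8


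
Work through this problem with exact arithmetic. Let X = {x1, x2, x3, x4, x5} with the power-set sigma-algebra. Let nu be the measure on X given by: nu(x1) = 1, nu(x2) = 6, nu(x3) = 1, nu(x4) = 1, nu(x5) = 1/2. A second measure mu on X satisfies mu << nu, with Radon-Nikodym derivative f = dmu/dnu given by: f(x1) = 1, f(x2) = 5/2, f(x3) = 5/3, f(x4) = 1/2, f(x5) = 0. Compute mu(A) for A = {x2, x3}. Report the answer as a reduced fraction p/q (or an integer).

By the defining property of the Radon-Nikodym derivative, for every measurable set A,
  mu(A) = integral_A f dnu.
Since nu is a discrete measure concentrated on the atoms of X, the integral over A reduces to the sum
  mu(A) = sum_{x in A} f(x) * nu({x}).
Computing each term:
  x2: f(x2) * nu(x2) = 5/2 * 6 = 15.
  x3: f(x3) * nu(x3) = 5/3 * 1 = 5/3.
Summing: mu(A) = 15 + 5/3 = 50/3.

50/3


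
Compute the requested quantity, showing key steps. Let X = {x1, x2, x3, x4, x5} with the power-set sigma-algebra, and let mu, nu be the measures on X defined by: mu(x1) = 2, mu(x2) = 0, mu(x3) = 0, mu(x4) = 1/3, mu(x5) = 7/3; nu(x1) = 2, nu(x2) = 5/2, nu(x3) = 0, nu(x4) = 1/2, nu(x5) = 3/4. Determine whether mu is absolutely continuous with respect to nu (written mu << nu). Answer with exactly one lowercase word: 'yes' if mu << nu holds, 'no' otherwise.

mu << nu means: every nu-null measurable set is also mu-null; equivalently, for every atom x, if nu({x}) = 0 then mu({x}) = 0.
Checking each atom:
  x1: nu = 2 > 0 -> no constraint.
  x2: nu = 5/2 > 0 -> no constraint.
  x3: nu = 0, mu = 0 -> consistent with mu << nu.
  x4: nu = 1/2 > 0 -> no constraint.
  x5: nu = 3/4 > 0 -> no constraint.
No atom violates the condition. Therefore mu << nu.

yes


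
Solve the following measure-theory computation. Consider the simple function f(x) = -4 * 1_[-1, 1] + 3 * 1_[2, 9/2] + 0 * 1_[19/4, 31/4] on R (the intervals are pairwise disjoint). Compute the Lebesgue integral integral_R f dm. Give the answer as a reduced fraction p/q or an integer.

For a simple function f = sum_i c_i * 1_{A_i} with disjoint A_i,
  integral f dm = sum_i c_i * m(A_i).
Lengths of the A_i:
  m(A_1) = 1 - (-1) = 2.
  m(A_2) = 9/2 - 2 = 5/2.
  m(A_3) = 31/4 - 19/4 = 3.
Contributions c_i * m(A_i):
  (-4) * (2) = -8.
  (3) * (5/2) = 15/2.
  (0) * (3) = 0.
Total: -8 + 15/2 + 0 = -1/2.

-1/2


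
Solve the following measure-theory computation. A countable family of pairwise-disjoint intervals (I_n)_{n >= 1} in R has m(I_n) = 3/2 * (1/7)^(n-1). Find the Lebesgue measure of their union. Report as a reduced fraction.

By countable additivity of the Lebesgue measure on pairwise disjoint measurable sets,
  m(union_{n >= 1} I_n) = sum_{n >= 1} m(I_n) = sum_{n >= 1} a * r^(n-1),
  with a = 3/2 and r = 1/7.
Since 0 < r = 1/7 < 1, the geometric series converges:
  sum_{n >= 1} a * r^(n-1) = a / (1 - r).
  = 3/2 / (1 - 1/7)
  = 3/2 / (6/7)
  = 7/4.

7/4


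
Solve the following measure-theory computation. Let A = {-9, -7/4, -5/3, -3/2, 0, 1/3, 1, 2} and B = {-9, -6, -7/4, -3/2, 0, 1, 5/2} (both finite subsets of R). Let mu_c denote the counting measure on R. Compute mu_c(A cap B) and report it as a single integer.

Counting measure on a finite set equals cardinality. mu_c(A cap B) = |A cap B| (elements appearing in both).
Enumerating the elements of A that also lie in B gives 5 element(s).
So mu_c(A cap B) = 5.

5


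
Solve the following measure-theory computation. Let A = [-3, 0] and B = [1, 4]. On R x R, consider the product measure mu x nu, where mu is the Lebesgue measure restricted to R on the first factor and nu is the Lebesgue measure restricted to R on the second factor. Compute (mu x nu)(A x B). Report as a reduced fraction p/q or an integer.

For a measurable rectangle A x B, the product measure satisfies
  (mu x nu)(A x B) = mu(A) * nu(B).
  mu(A) = 3.
  nu(B) = 3.
  (mu x nu)(A x B) = 3 * 3 = 9.

9


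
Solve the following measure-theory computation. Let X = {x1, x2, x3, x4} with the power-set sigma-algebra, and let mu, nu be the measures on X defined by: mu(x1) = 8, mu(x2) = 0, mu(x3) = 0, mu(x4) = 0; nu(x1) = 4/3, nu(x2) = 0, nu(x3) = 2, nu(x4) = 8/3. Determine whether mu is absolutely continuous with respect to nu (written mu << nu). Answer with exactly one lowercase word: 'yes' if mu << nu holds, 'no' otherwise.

mu << nu means: every nu-null measurable set is also mu-null; equivalently, for every atom x, if nu({x}) = 0 then mu({x}) = 0.
Checking each atom:
  x1: nu = 4/3 > 0 -> no constraint.
  x2: nu = 0, mu = 0 -> consistent with mu << nu.
  x3: nu = 2 > 0 -> no constraint.
  x4: nu = 8/3 > 0 -> no constraint.
No atom violates the condition. Therefore mu << nu.

yes


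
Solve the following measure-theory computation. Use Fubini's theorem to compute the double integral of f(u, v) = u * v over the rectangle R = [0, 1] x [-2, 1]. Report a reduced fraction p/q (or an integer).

f(u, v) is a tensor product of a function of u and a function of v, and both factors are bounded continuous (hence Lebesgue integrable) on the rectangle, so Fubini's theorem applies:
  integral_R f d(m x m) = (integral_a1^b1 u du) * (integral_a2^b2 v dv).
Inner integral in u: integral_{0}^{1} u du = (1^2 - 0^2)/2
  = 1/2.
Inner integral in v: integral_{-2}^{1} v dv = (1^2 - (-2)^2)/2
  = -3/2.
Product: (1/2) * (-3/2) = -3/4.

-3/4


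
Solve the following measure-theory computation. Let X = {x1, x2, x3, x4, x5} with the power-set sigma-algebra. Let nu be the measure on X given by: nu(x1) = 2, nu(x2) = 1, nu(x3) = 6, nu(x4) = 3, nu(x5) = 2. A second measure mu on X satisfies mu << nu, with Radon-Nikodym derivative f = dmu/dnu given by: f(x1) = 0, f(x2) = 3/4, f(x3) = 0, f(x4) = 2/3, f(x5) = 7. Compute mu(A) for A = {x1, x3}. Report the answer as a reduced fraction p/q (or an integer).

By the defining property of the Radon-Nikodym derivative, for every measurable set A,
  mu(A) = integral_A f dnu.
Since nu is a discrete measure concentrated on the atoms of X, the integral over A reduces to the sum
  mu(A) = sum_{x in A} f(x) * nu({x}).
Computing each term:
  x1: f(x1) * nu(x1) = 0 * 2 = 0.
  x3: f(x3) * nu(x3) = 0 * 6 = 0.
Summing: mu(A) = 0 + 0 = 0.

0


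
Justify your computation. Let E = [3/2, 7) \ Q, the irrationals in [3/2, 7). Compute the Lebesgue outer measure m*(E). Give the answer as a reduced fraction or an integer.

The interval I = [3/2, 7) has m(I) = 7 - 3/2 = 11/2 (endpoints are measure-zero, so open/closed/half-open agree). Write I = (I cap Q) u (I \ Q). The rationals in I are countable, so m*(I cap Q) = 0 (cover each rational by intervals whose total length is arbitrarily small). By countable subadditivity m*(I) <= m*(I cap Q) + m*(I \ Q), hence m*(I \ Q) >= m(I) = 11/2. The reverse inequality m*(I \ Q) <= m*(I) = 11/2 is trivial since (I \ Q) is a subset of I. Therefore m*(I \ Q) = 11/2.

11/2


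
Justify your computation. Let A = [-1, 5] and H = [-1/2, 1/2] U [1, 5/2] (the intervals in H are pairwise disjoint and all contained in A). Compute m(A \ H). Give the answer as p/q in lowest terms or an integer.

The ambient interval has length m(A) = 5 - (-1) = 6.
Since the holes are disjoint and sit inside A, by finite additivity
  m(H) = sum_i (b_i - a_i), and m(A \ H) = m(A) - m(H).
Computing the hole measures:
  m(H_1) = 1/2 - (-1/2) = 1.
  m(H_2) = 5/2 - 1 = 3/2.
Summed: m(H) = 1 + 3/2 = 5/2.
So m(A \ H) = 6 - 5/2 = 7/2.

7/2


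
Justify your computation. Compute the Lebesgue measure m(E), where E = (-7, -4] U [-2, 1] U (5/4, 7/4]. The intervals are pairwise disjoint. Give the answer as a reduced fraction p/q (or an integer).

For pairwise disjoint intervals, m(union_i I_i) = sum_i m(I_i),
and m is invariant under swapping open/closed endpoints (single points have measure 0).
So m(E) = sum_i (b_i - a_i).
  I_1 has length -4 - (-7) = 3.
  I_2 has length 1 - (-2) = 3.
  I_3 has length 7/4 - 5/4 = 1/2.
Summing:
  m(E) = 3 + 3 + 1/2 = 13/2.

13/2


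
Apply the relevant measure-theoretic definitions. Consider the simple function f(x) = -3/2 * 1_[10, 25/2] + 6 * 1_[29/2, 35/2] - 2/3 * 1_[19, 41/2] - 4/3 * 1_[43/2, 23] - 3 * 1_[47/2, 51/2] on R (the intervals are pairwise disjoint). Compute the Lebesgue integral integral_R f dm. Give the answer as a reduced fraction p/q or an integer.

For a simple function f = sum_i c_i * 1_{A_i} with disjoint A_i,
  integral f dm = sum_i c_i * m(A_i).
Lengths of the A_i:
  m(A_1) = 25/2 - 10 = 5/2.
  m(A_2) = 35/2 - 29/2 = 3.
  m(A_3) = 41/2 - 19 = 3/2.
  m(A_4) = 23 - 43/2 = 3/2.
  m(A_5) = 51/2 - 47/2 = 2.
Contributions c_i * m(A_i):
  (-3/2) * (5/2) = -15/4.
  (6) * (3) = 18.
  (-2/3) * (3/2) = -1.
  (-4/3) * (3/2) = -2.
  (-3) * (2) = -6.
Total: -15/4 + 18 - 1 - 2 - 6 = 21/4.

21/4


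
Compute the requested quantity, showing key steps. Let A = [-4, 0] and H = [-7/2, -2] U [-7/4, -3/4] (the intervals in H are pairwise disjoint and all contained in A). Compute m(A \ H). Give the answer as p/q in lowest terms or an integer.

The ambient interval has length m(A) = 0 - (-4) = 4.
Since the holes are disjoint and sit inside A, by finite additivity
  m(H) = sum_i (b_i - a_i), and m(A \ H) = m(A) - m(H).
Computing the hole measures:
  m(H_1) = -2 - (-7/2) = 3/2.
  m(H_2) = -3/4 - (-7/4) = 1.
Summed: m(H) = 3/2 + 1 = 5/2.
So m(A \ H) = 4 - 5/2 = 3/2.

3/2


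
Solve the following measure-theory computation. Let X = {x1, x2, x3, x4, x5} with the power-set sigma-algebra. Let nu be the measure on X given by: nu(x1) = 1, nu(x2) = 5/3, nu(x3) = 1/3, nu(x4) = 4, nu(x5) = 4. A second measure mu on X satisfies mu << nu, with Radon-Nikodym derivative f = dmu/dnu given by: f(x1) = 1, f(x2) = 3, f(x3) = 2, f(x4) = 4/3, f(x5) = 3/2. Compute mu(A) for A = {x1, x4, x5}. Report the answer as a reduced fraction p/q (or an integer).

By the defining property of the Radon-Nikodym derivative, for every measurable set A,
  mu(A) = integral_A f dnu.
Since nu is a discrete measure concentrated on the atoms of X, the integral over A reduces to the sum
  mu(A) = sum_{x in A} f(x) * nu({x}).
Computing each term:
  x1: f(x1) * nu(x1) = 1 * 1 = 1.
  x4: f(x4) * nu(x4) = 4/3 * 4 = 16/3.
  x5: f(x5) * nu(x5) = 3/2 * 4 = 6.
Summing: mu(A) = 1 + 16/3 + 6 = 37/3.

37/3


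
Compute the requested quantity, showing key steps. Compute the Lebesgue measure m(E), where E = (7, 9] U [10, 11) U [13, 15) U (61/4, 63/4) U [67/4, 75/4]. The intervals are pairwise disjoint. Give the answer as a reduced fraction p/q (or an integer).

For pairwise disjoint intervals, m(union_i I_i) = sum_i m(I_i),
and m is invariant under swapping open/closed endpoints (single points have measure 0).
So m(E) = sum_i (b_i - a_i).
  I_1 has length 9 - 7 = 2.
  I_2 has length 11 - 10 = 1.
  I_3 has length 15 - 13 = 2.
  I_4 has length 63/4 - 61/4 = 1/2.
  I_5 has length 75/4 - 67/4 = 2.
Summing:
  m(E) = 2 + 1 + 2 + 1/2 + 2 = 15/2.

15/2


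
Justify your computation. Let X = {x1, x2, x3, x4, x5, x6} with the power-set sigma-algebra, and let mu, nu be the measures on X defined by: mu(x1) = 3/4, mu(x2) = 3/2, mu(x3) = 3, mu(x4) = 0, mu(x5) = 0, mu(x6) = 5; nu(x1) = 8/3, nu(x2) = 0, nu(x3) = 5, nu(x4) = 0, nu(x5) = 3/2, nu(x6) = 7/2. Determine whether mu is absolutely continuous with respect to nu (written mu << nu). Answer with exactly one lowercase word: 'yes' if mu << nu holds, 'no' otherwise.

mu << nu means: every nu-null measurable set is also mu-null; equivalently, for every atom x, if nu({x}) = 0 then mu({x}) = 0.
Checking each atom:
  x1: nu = 8/3 > 0 -> no constraint.
  x2: nu = 0, mu = 3/2 > 0 -> violates mu << nu.
  x3: nu = 5 > 0 -> no constraint.
  x4: nu = 0, mu = 0 -> consistent with mu << nu.
  x5: nu = 3/2 > 0 -> no constraint.
  x6: nu = 7/2 > 0 -> no constraint.
The atom(s) x2 violate the condition (nu = 0 but mu > 0). Therefore mu is NOT absolutely continuous w.r.t. nu.

no


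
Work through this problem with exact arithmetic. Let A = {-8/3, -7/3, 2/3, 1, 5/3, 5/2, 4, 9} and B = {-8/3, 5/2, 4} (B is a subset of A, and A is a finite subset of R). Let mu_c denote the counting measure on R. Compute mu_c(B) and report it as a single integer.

Counting measure assigns mu_c(E) = |E| (number of elements) when E is finite.
B has 3 element(s), so mu_c(B) = 3.

3


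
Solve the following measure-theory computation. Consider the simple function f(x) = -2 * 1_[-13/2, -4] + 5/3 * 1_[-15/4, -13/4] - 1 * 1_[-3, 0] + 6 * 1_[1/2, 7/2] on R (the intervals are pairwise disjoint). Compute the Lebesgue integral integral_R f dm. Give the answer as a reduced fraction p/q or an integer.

For a simple function f = sum_i c_i * 1_{A_i} with disjoint A_i,
  integral f dm = sum_i c_i * m(A_i).
Lengths of the A_i:
  m(A_1) = -4 - (-13/2) = 5/2.
  m(A_2) = -13/4 - (-15/4) = 1/2.
  m(A_3) = 0 - (-3) = 3.
  m(A_4) = 7/2 - 1/2 = 3.
Contributions c_i * m(A_i):
  (-2) * (5/2) = -5.
  (5/3) * (1/2) = 5/6.
  (-1) * (3) = -3.
  (6) * (3) = 18.
Total: -5 + 5/6 - 3 + 18 = 65/6.

65/6


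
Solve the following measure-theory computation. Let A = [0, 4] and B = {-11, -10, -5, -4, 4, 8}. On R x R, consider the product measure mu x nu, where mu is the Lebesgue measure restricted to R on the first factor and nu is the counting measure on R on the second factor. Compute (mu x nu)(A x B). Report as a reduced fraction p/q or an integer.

For a measurable rectangle A x B, the product measure satisfies
  (mu x nu)(A x B) = mu(A) * nu(B).
  mu(A) = 4.
  nu(B) = 6.
  (mu x nu)(A x B) = 4 * 6 = 24.

24


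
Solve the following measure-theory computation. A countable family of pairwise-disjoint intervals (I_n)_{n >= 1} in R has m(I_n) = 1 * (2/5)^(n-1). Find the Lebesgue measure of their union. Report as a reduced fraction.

By countable additivity of the Lebesgue measure on pairwise disjoint measurable sets,
  m(union_{n >= 1} I_n) = sum_{n >= 1} m(I_n) = sum_{n >= 1} a * r^(n-1),
  with a = 1 and r = 2/5.
Since 0 < r = 2/5 < 1, the geometric series converges:
  sum_{n >= 1} a * r^(n-1) = a / (1 - r).
  = 1 / (1 - 2/5)
  = 1 / (3/5)
  = 5/3.

5/3


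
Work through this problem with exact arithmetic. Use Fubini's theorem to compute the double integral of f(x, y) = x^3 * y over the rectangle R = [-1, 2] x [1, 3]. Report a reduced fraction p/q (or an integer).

f(x, y) is a tensor product of a function of x and a function of y, and both factors are bounded continuous (hence Lebesgue integrable) on the rectangle, so Fubini's theorem applies:
  integral_R f d(m x m) = (integral_a1^b1 x^3 dx) * (integral_a2^b2 y dy).
Inner integral in x: integral_{-1}^{2} x^3 dx = (2^4 - (-1)^4)/4
  = 15/4.
Inner integral in y: integral_{1}^{3} y dy = (3^2 - 1^2)/2
  = 4.
Product: (15/4) * (4) = 15.

15


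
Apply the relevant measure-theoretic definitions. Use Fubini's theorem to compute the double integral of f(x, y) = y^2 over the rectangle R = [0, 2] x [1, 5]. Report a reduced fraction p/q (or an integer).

f(x, y) is a tensor product of a function of x and a function of y, and both factors are bounded continuous (hence Lebesgue integrable) on the rectangle, so Fubini's theorem applies:
  integral_R f d(m x m) = (integral_a1^b1 1 dx) * (integral_a2^b2 y^2 dy).
Inner integral in x: integral_{0}^{2} 1 dx = (2^1 - 0^1)/1
  = 2.
Inner integral in y: integral_{1}^{5} y^2 dy = (5^3 - 1^3)/3
  = 124/3.
Product: (2) * (124/3) = 248/3.

248/3


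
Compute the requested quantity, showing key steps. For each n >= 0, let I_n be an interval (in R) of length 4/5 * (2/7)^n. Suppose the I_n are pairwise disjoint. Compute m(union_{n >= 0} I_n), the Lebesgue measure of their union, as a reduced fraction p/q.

By countable additivity of the Lebesgue measure on pairwise disjoint measurable sets,
  m(union_{n >= 0} I_n) = sum_{n >= 0} m(I_n) = sum_{n >= 0} a * r^n,
  with a = 4/5 and r = 2/7.
Since 0 < r = 2/7 < 1, the geometric series converges:
  sum_{n >= 0} a * r^n = a / (1 - r).
  = 4/5 / (1 - 2/7)
  = 4/5 / (5/7)
  = 28/25.

28/25


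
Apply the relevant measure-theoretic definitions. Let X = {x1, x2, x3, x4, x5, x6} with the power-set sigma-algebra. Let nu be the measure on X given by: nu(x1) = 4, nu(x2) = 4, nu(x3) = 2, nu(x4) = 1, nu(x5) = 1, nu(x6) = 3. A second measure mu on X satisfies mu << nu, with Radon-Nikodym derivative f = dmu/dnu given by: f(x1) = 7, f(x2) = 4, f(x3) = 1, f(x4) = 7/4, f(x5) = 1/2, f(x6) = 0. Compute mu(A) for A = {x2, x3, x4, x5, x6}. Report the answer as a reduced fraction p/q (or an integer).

By the defining property of the Radon-Nikodym derivative, for every measurable set A,
  mu(A) = integral_A f dnu.
Since nu is a discrete measure concentrated on the atoms of X, the integral over A reduces to the sum
  mu(A) = sum_{x in A} f(x) * nu({x}).
Computing each term:
  x2: f(x2) * nu(x2) = 4 * 4 = 16.
  x3: f(x3) * nu(x3) = 1 * 2 = 2.
  x4: f(x4) * nu(x4) = 7/4 * 1 = 7/4.
  x5: f(x5) * nu(x5) = 1/2 * 1 = 1/2.
  x6: f(x6) * nu(x6) = 0 * 3 = 0.
Summing: mu(A) = 16 + 2 + 7/4 + 1/2 + 0 = 81/4.

81/4


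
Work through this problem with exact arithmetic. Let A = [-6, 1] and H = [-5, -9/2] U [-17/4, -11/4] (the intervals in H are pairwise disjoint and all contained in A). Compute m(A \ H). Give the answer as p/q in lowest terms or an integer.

The ambient interval has length m(A) = 1 - (-6) = 7.
Since the holes are disjoint and sit inside A, by finite additivity
  m(H) = sum_i (b_i - a_i), and m(A \ H) = m(A) - m(H).
Computing the hole measures:
  m(H_1) = -9/2 - (-5) = 1/2.
  m(H_2) = -11/4 - (-17/4) = 3/2.
Summed: m(H) = 1/2 + 3/2 = 2.
So m(A \ H) = 7 - 2 = 5.

5


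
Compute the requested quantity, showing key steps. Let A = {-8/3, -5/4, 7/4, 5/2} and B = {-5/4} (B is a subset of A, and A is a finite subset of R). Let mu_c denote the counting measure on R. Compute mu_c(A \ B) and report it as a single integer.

Counting measure assigns mu_c(E) = |E| (number of elements) when E is finite. For B subset A, A \ B is the set of elements of A not in B, so |A \ B| = |A| - |B|.
|A| = 4, |B| = 1, so mu_c(A \ B) = 4 - 1 = 3.

3
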